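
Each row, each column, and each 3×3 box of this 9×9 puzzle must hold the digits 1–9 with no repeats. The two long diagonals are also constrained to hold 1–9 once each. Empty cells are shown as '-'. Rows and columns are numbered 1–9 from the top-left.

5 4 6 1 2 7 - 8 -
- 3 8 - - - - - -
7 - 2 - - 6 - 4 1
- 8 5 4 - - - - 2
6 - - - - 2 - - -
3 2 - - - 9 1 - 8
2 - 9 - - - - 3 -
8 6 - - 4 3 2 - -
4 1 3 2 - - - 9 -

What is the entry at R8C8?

1

R1C9 = 3 (sole candidate).
R3C2 = 9 (sole candidate).
R3C7 = 5 (sole candidate).
R4C6 = 1 (sole candidate).
R5C2 = 7 (sole candidate).
R5C5 = 8 (sole candidate).
R5C8 = 5 (sole candidate).
R6C3 = 4 (sole candidate).
R6C4 = 7 (sole candidate).
R6C8 = 6 (sole candidate).
R7C2 = 5 (sole candidate).
R7C6 = 8 (sole candidate).
R8C3 = 7 (sole candidate).
R8C8 = 1: row 8 has {2,3,4,6,7,8}; col 8 has {3,4,5,6,8,9}; box has {2,3,9}; main diagonal has {2,3,4,5,8,9} → only 1 remains.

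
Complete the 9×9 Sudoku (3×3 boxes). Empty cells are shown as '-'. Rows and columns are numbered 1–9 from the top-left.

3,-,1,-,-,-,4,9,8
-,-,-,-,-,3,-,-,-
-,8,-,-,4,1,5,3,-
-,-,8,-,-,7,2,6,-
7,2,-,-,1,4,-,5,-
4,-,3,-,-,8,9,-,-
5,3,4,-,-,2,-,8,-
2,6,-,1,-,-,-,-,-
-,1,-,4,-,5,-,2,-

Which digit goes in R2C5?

R1C6 = 6: row 1 has {1,3,4,8,9}; col 6 has {1,2,3,4,5,7,8}; box has {1,3,4} → only 6 remains.
R5C9 = 3: row 5 has {1,2,4,5,7}; col 9 has {8}; box has {2,5,6,9} → only 3 remains.
R6C2 = 5: row 6 has {3,4,8,9}; col 2 has {1,2,3,6,8}; box has {2,3,4,7,8} → only 5 remains.
R8C6 = 9: row 8 has {1,2,6}; col 6 has {1,2,3,4,5,6,7,8}; box has {1,2,4,5} → only 9 remains.
R1C2 = 7: row 1 has {1,3,4,6,8,9}; col 2 has {1,2,3,5,6,8}; box has {1,3,8} → only 7 remains.
R4C2 = 9: row 4 has {2,6,7,8}; col 2 has {1,2,3,5,6,7,8}; box has {2,3,4,5,7,8} → only 9 remains.
R5C3 = 6: row 5 has {1,2,3,4,5,7}; col 3 has {1,3,4,8}; box has {2,3,4,5,7,8,9} → only 6 remains.
R5C4 = 9: row 5 has {1,2,3,4,5,6,7}; col 4 has {1,4}; box has {1,4,7,8} → only 9 remains.
R5C7 = 8: row 5 has {1,2,3,4,5,6,7,9}; col 7 has {2,4,5,9}; box has {2,3,5,6,9} → only 8 remains.
R8C3 = 7: row 8 has {1,2,6,9}; col 3 has {1,3,4,6,8}; box has {1,2,3,4,5,6} → only 7 remains.
R8C7 = 3: row 8 has {1,2,6,7,9}; col 7 has {2,4,5,8,9}; box has {2,8} → only 3 remains.
R8C8 = 4: row 8 has {1,2,3,6,7,9}; col 8 has {2,3,5,6,8,9}; box has {2,3,8} → only 4 remains.
R8C9 = 5: row 8 has {1,2,3,4,6,7,9}; col 9 has {3,8}; box has {2,3,4,8} → only 5 remains.
R9C3 = 9: row 9 has {1,2,4,5}; col 3 has {1,3,4,6,7,8}; box has {1,2,3,4,5,6,7} → only 9 remains.
R2C2 = 4: row 2 has {3}; col 2 has {1,2,3,5,6,7,8,9}; box has {1,3,7,8} → only 4 remains.
R3C3 = 2: row 3 has {1,3,4,5,8}; col 3 has {1,3,4,6,7,8,9}; box has {1,3,4,7,8} → only 2 remains.
R3C4 = 7: row 3 has {1,2,3,4,5,8}; col 4 has {1,4,9}; box has {1,3,4,6} → only 7 remains.
R3C9 = 6: row 3 has {1,2,3,4,5,7,8}; col 9 has {3,5,8}; box has {3,4,5,8,9} → only 6 remains.
R4C1 = 1: row 4 has {2,6,7,8,9}; col 1 has {2,3,4,5,7}; box has {2,3,4,5,6,7,8,9} → only 1 remains.
R4C9 = 4: row 4 has {1,2,6,7,8,9}; col 9 has {3,5,6,8}; box has {2,3,5,6,8,9} → only 4 remains.
R7C4 = 6: row 7 has {2,3,4,5,8}; col 4 has {1,4,7,9}; box has {1,2,4,5,9} → only 6 remains.
R7C5 = 7: row 7 has {2,3,4,5,6,8}; col 5 has {1,4}; box has {1,2,4,5,6,9} → only 7 remains.
R7C7 = 1: row 7 has {2,3,4,5,6,7,8}; col 7 has {2,3,4,5,8,9}; box has {2,3,4,5,8} → only 1 remains.
R7C9 = 9: row 7 has {1,2,3,4,5,6,7,8}; col 9 has {3,4,5,6,8}; box has {1,2,3,4,5,8} → only 9 remains.
R8C5 = 8: row 8 has {1,2,3,4,5,6,7,9}; col 5 has {1,4,7}; box has {1,2,4,5,6,7,9} → only 8 remains.
R9C1 = 8: row 9 has {1,2,4,5,9}; col 1 has {1,2,3,4,5,7}; box has {1,2,3,4,5,6,7,9} → only 8 remains.
R9C5 = 3: row 9 has {1,2,4,5,8,9}; col 5 has {1,4,7,8}; box has {1,2,4,5,6,7,8,9} → only 3 remains.
R9C9 = 7: row 9 has {1,2,3,4,5,8,9}; col 9 has {3,4,5,6,8,9}; box has {1,2,3,4,5,8,9} → only 7 remains.
R2C3 = 5: row 2 has {3,4}; col 3 has {1,2,3,4,6,7,8,9}; box has {1,2,3,4,7,8} → only 5 remains.
R2C7 = 7: row 2 has {3,4,5}; col 7 has {1,2,3,4,5,8,9}; box has {3,4,5,6,8,9} → only 7 remains.
R2C8 = 1: row 2 has {3,4,5,7}; col 8 has {2,3,4,5,6,8,9}; box has {3,4,5,6,7,8,9} → only 1 remains.
R2C9 = 2: row 2 has {1,3,4,5,7}; col 9 has {3,4,5,6,7,8,9}; box has {1,3,4,5,6,7,8,9} → only 2 remains.
R3C1 = 9: row 3 has {1,2,3,4,5,6,7,8}; col 1 has {1,2,3,4,5,7,8}; box has {1,2,3,4,5,7,8} → only 9 remains.
R4C5 = 5: row 4 has {1,2,4,6,7,8,9}; col 5 has {1,3,4,7,8}; box has {1,4,7,8,9} → only 5 remains.
R6C4 = 2: row 6 has {3,4,5,8,9}; col 4 has {1,4,6,7,9}; box has {1,4,5,7,8,9} → only 2 remains.
R6C5 = 6: row 6 has {2,3,4,5,8,9}; col 5 has {1,3,4,5,7,8}; box has {1,2,4,5,7,8,9} → only 6 remains.
R6C8 = 7: row 6 has {2,3,4,5,6,8,9}; col 8 has {1,2,3,4,5,6,8,9}; box has {2,3,4,5,6,8,9} → only 7 remains.
R6C9 = 1: row 6 has {2,3,4,5,6,7,8,9}; col 9 has {2,3,4,5,6,7,8,9}; box has {2,3,4,5,6,7,8,9} → only 1 remains.
R9C7 = 6: row 9 has {1,2,3,4,5,7,8,9}; col 7 has {1,2,3,4,5,7,8,9}; box has {1,2,3,4,5,7,8,9} → only 6 remains.
R1C4 = 5: row 1 has {1,3,4,6,7,8,9}; col 4 has {1,2,4,6,7,9}; box has {1,3,4,6,7} → only 5 remains.
R1C5 = 2: row 1 has {1,3,4,5,6,7,8,9}; col 5 has {1,3,4,5,6,7,8}; box has {1,3,4,5,6,7} → only 2 remains.
R2C1 = 6: row 2 has {1,2,3,4,5,7}; col 1 has {1,2,3,4,5,7,8,9}; box has {1,2,3,4,5,7,8,9} → only 6 remains.
R2C4 = 8: row 2 has {1,2,3,4,5,6,7}; col 4 has {1,2,4,5,6,7,9}; box has {1,2,3,4,5,6,7} → only 8 remains.
R2C5 = 9: row 2 has {1,2,3,4,5,6,7,8}; col 5 has {1,2,3,4,5,6,7,8}; box has {1,2,3,4,5,6,7,8} → only 9 remains.

9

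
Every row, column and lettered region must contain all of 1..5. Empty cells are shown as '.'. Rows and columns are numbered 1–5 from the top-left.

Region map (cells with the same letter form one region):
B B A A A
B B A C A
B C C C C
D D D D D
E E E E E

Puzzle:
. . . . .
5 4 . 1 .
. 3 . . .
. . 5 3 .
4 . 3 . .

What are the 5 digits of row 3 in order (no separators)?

R2C3 = 2 (sole candidate).
R2C5 = 3 (sole candidate).
R3C3 = 4: row 3 has {3}; col 3 has {2,3,5}; region has {1,3} → only 4 remains.
R1C3 = 1 (sole candidate).
R1C2 = 2 (sole candidate).
R3C1 = 1: row 3 has {3,4}; col 1 has {4,5}; region has {2,4,5} → only 1 remains.
R4C1 = 2 (sole candidate).
R4C2 = 1 (sole candidate).
R4C5 = 4 (sole candidate).
R5C2 = 5 (sole candidate).
R5C4 = 2 (sole candidate).
R5C5 = 1 (sole candidate).
R1C1 = 3 (sole candidate).
R1C5 = 5 (sole candidate).
R3C4 = 5: row 3 has {1,3,4}; col 4 has {1,2,3}; region has {1,3,4} → only 5 remains.
R3C5 = 2: row 3 has {1,3,4,5}; col 5 has {1,3,4,5}; region has {1,3,4,5} → only 2 remains.

13452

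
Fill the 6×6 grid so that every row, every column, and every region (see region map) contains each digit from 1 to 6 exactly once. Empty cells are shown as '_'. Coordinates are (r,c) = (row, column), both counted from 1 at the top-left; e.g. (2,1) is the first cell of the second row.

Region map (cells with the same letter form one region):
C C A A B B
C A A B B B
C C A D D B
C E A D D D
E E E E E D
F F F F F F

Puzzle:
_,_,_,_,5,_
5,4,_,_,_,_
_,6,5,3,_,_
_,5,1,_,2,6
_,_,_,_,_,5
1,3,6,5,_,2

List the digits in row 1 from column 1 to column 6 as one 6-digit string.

412653

(4,4) = 4 (sole candidate).
(6,5) = 4 (sole candidate).
(3,5) = 1 (sole candidate).
(3,6) = 4 (sole candidate).
(4,1) = 3 (sole candidate).
(3,1) = 2 (sole candidate).
(1,1) = 4: row 1 has {5}; col 1 has {1,2,3,5}; region has {2,3,5,6} → only 4 remains.
(1,2) = 1: row 1 has {4,5}; col 2 has {3,4,5,6}; region has {2,3,4,5,6} → only 1 remains.
(1,6) = 3: row 1 has {1,4,5}; col 6 has {2,4,5,6}; region has {4,5} → only 3 remains.
(2,5) = 6 (sole candidate).
(2,6) = 1 (sole candidate).
(5,1) = 6 (sole candidate).
(5,2) = 2 (sole candidate).
(5,4) = 1 (sole candidate).
(5,5) = 3 (sole candidate).
(1,3) = 2: row 1 has {1,3,4,5}; col 3 has {1,5,6}; region has {1,4,5} → only 2 remains.
(1,4) = 6: row 1 has {1,2,3,4,5}; col 4 has {1,3,4,5}; region has {1,2,4,5} → only 6 remains.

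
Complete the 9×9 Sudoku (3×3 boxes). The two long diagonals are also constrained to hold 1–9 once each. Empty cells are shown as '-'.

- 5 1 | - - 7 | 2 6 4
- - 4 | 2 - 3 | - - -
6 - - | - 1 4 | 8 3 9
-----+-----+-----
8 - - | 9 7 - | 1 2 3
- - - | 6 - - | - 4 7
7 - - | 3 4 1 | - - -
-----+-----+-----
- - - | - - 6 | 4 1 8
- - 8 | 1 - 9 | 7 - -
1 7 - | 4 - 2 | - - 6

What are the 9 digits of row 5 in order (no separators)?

row 1, column 1 = 3: row 1 has {1,2,4,5,6,7}; col 1 has {1,6,7,8}; box has {1,4,5,6}; main diagonal has {1,4,6,9} → only 3 remains.
row 1, column 4 = 8: row 1 has {1,2,3,4,5,6,7}; col 4 has {1,2,3,4,6,9}; box has {1,2,3,4,7} → only 8 remains.
row 1, column 5 = 9: row 1 has {1,2,3,4,5,6,7,8}; col 5 has {1,4,7}; box has {1,2,3,4,7,8} → only 9 remains.
row 2, column 1 = 9: row 2 has {2,3,4}; col 1 has {1,3,6,7,8}; box has {1,3,4,5,6} → only 9 remains.
row 2, column 2 = 8: row 2 has {2,3,4,9}; col 2 has {5,7}; box has {1,3,4,5,6,9}; main diagonal has {1,3,4,6,9} → only 8 remains.
row 2, column 7 = 5: row 2 has {2,3,4,8,9}; col 7 has {1,2,4,7,8}; box has {2,3,4,6,8,9} → only 5 remains.
row 2, column 8 = 7: row 2 has {2,3,4,5,8,9}; col 8 has {1,2,3,4,6}; box has {2,3,4,5,6,8,9}; anti-diagonal has {1,3,4,8} → only 7 remains.
row 2, column 9 = 1: row 2 has {2,3,4,5,7,8,9}; col 9 has {3,4,6,7,8,9}; box has {2,3,4,5,6,7,8,9} → only 1 remains.
row 3, column 2 = 2: row 3 has {1,3,4,6,8,9}; col 2 has {5,7,8}; box has {1,3,4,5,6,8,9} → only 2 remains.
row 3, column 3 = 7: row 3 has {1,2,3,4,6,8,9}; col 3 has {1,4,8}; box has {1,2,3,4,5,6,8,9}; main diagonal has {1,3,4,6,8,9} → only 7 remains.
row 3, column 4 = 5: row 3 has {1,2,3,4,6,7,8,9}; col 4 has {1,2,3,4,6,8,9}; box has {1,2,3,4,7,8,9} → only 5 remains.
row 4, column 6 = 5: row 4 has {1,2,3,7,8,9}; col 6 has {1,2,3,4,6,7,9}; box has {1,3,4,6,7,9}; anti-diagonal has {1,3,4,7,8} → only 5 remains.
row 5, column 5 = 2: row 5 has {4,6,7}; col 5 has {1,4,7,9}; box has {1,3,4,5,6,7,9}; main diagonal has {1,3,4,6,7,8,9}; anti-diagonal has {1,3,4,5,7,8} → only 2 remains.
row 5, column 6 = 8: row 5 has {2,4,6,7}; col 6 has {1,2,3,4,5,6,7,9}; box has {1,2,3,4,5,6,7,9} → only 8 remains.
row 5, column 7 = 9: row 5 has {2,4,6,7,8}; col 7 has {1,2,4,5,7,8}; box has {1,2,3,4,7} → only 9 remains.
row 6, column 7 = 6: row 6 has {1,3,4,7}; col 7 has {1,2,4,5,7,8,9}; box has {1,2,3,4,7,9} → only 6 remains.
row 6, column 9 = 5: row 6 has {1,3,4,6,7}; col 9 has {1,3,4,6,7,8,9}; box has {1,2,3,4,6,7,9} → only 5 remains.
row 7, column 3 = 9: row 7 has {1,4,6,8}; col 3 has {1,4,7,8}; box has {1,7,8}; anti-diagonal has {1,2,3,4,5,7,8} → only 9 remains.
row 7, column 4 = 7: row 7 has {1,4,6,8,9}; col 4 has {1,2,3,4,5,6,8,9}; box has {1,2,4,6,9} → only 7 remains.
row 8, column 2 = 6: row 8 has {1,7,8,9}; col 2 has {2,5,7,8}; box has {1,7,8,9}; anti-diagonal has {1,2,3,4,5,7,8,9} → only 6 remains.
row 8, column 8 = 5: row 8 has {1,6,7,8,9}; col 8 has {1,2,3,4,6,7}; box has {1,4,6,7,8}; main diagonal has {1,2,3,4,6,7,8,9} → only 5 remains.
row 8, column 9 = 2: row 8 has {1,5,6,7,8,9}; col 9 has {1,3,4,5,6,7,8,9}; box has {1,4,5,6,7,8} → only 2 remains.
row 9, column 7 = 3: row 9 has {1,2,4,6,7}; col 7 has {1,2,4,5,6,7,8,9}; box has {1,2,4,5,6,7,8} → only 3 remains.
row 9, column 8 = 9: row 9 has {1,2,3,4,6,7}; col 8 has {1,2,3,4,5,6,7}; box has {1,2,3,4,5,6,7,8} → only 9 remains.
row 2, column 5 = 6: row 2 has {1,2,3,4,5,7,8,9}; col 5 has {1,2,4,7,9}; box has {1,2,3,4,5,7,8,9} → only 6 remains.
row 4, column 2 = 4: row 4 has {1,2,3,5,7,8,9}; col 2 has {2,5,6,7,8}; box has {7,8} → only 4 remains.
row 4, column 3 = 6: row 4 has {1,2,3,4,5,7,8,9}; col 3 has {1,4,7,8,9}; box has {4,7,8} → only 6 remains.
row 5, column 1 = 5: row 5 has {2,4,6,7,8,9}; col 1 has {1,3,6,7,8,9}; box has {4,6,7,8} → only 5 remains.
row 5, column 3 = 3: row 5 has {2,4,5,6,7,8,9}; col 3 has {1,4,6,7,8,9}; box has {4,5,6,7,8} → only 3 remains.
row 6, column 2 = 9: row 6 has {1,3,4,5,6,7}; col 2 has {2,4,5,6,7,8}; box has {3,4,5,6,7,8} → only 9 remains.
row 6, column 3 = 2: row 6 has {1,3,4,5,6,7,9}; col 3 has {1,3,4,6,7,8,9}; box has {3,4,5,6,7,8,9} → only 2 remains.
row 6, column 8 = 8: row 6 has {1,2,3,4,5,6,7,9}; col 8 has {1,2,3,4,5,6,7,9}; box has {1,2,3,4,5,6,7,9} → only 8 remains.
row 7, column 1 = 2: row 7 has {1,4,6,7,8,9}; col 1 has {1,3,5,6,7,8,9}; box has {1,6,7,8,9} → only 2 remains.
row 7, column 2 = 3: row 7 has {1,2,4,6,7,8,9}; col 2 has {2,4,5,6,7,8,9}; box has {1,2,6,7,8,9} → only 3 remains.
row 7, column 5 = 5: row 7 has {1,2,3,4,6,7,8,9}; col 5 has {1,2,4,6,7,9}; box has {1,2,4,6,7,9} → only 5 remains.
row 8, column 1 = 4: row 8 has {1,2,5,6,7,8,9}; col 1 has {1,2,3,5,6,7,8,9}; box has {1,2,3,6,7,8,9} → only 4 remains.
row 8, column 5 = 3: row 8 has {1,2,4,5,6,7,8,9}; col 5 has {1,2,4,5,6,7,9}; box has {1,2,4,5,6,7,9} → only 3 remains.
row 9, column 3 = 5: row 9 has {1,2,3,4,6,7,9}; col 3 has {1,2,3,4,6,7,8,9}; box has {1,2,3,4,6,7,8,9} → only 5 remains.
row 9, column 5 = 8: row 9 has {1,2,3,4,5,6,7,9}; col 5 has {1,2,3,4,5,6,7,9}; box has {1,2,3,4,5,6,7,9} → only 8 remains.
row 5, column 2 = 1: row 5 has {2,3,4,5,6,7,8,9}; col 2 has {2,3,4,5,6,7,8,9}; box has {2,3,4,5,6,7,8,9} → only 1 remains.

513628947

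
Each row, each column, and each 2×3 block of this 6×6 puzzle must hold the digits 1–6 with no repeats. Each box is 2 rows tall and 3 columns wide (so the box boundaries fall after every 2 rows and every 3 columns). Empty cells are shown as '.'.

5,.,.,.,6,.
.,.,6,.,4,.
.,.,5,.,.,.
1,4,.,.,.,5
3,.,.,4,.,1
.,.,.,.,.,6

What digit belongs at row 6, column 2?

5

row 2, column 1 = 2: row 2 has {4,6}; col 1 has {1,3,5}; box has {5,6} → only 2 remains.
row 2, column 6 = 3: row 2 has {2,4,6}; col 6 has {1,5,6}; box has {4,6} → only 3 remains.
row 3, column 1 = 6: row 3 has {5}; col 1 has {1,2,3,5}; box has {1,4,5} → only 6 remains.
row 5, column 3 = 2: row 5 has {1,3,4}; col 3 has {5,6}; box has {3} → only 2 remains.
row 5, column 5 = 5: row 5 has {1,2,3,4}; col 5 has {4,6}; box has {1,4,6} → only 5 remains.
row 6, column 1 = 4: row 6 has {6}; col 1 has {1,2,3,5,6}; box has {2,3} → only 4 remains.
row 6, column 3 = 1: row 6 has {4,6}; col 3 has {2,5,6}; box has {2,3,4} → only 1 remains.
row 1, column 6 = 2: row 1 has {5,6}; col 6 has {1,3,5,6}; box has {3,4,6} → only 2 remains.
row 2, column 2 = 1: row 2 has {2,3,4,6}; col 2 has {4}; box has {2,5,6} → only 1 remains.
row 2, column 4 = 5: row 2 has {1,2,3,4,6}; col 4 has {4}; box has {2,3,4,6} → only 5 remains.
row 3, column 6 = 4: row 3 has {5,6}; col 6 has {1,2,3,5,6}; box has {5} → only 4 remains.
row 4, column 3 = 3: row 4 has {1,4,5}; col 3 has {1,2,5,6}; box has {1,4,5,6} → only 3 remains.
row 4, column 5 = 2: row 4 has {1,3,4,5}; col 5 has {4,5,6}; box has {4,5} → only 2 remains.
row 5, column 2 = 6: row 5 has {1,2,3,4,5}; col 2 has {1,4}; box has {1,2,3,4} → only 6 remains.
row 6, column 2 = 5: row 6 has {1,4,6}; col 2 has {1,4,6}; box has {1,2,3,4,6} → only 5 remains.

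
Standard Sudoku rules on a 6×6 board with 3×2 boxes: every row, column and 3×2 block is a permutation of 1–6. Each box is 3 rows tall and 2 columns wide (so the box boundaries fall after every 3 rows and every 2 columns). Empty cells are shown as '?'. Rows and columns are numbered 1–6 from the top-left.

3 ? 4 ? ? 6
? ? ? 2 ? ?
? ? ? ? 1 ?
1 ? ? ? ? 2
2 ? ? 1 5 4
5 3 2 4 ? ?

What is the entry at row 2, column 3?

row 1, column 4 = 5: row 1 has {3,4,6}; col 4 has {1,2,4}; box has {2,4} → only 5 remains.
row 1, column 5 = 2: row 1 has {3,4,5,6}; col 5 has {1,5}; box has {1,6} → only 2 remains.
row 5, column 2 = 6: row 5 has {1,2,4,5}; col 2 has {3}; box has {1,2,3,5} → only 6 remains.
row 5, column 3 = 3: row 5 has {1,2,4,5,6}; col 3 has {2,4}; box has {1,2,4} → only 3 remains.
row 6, column 5 = 6: row 6 has {2,3,4,5}; col 5 has {1,2,5}; box has {2,4,5} → only 6 remains.
row 6, column 6 = 1: row 6 has {2,3,4,5,6}; col 6 has {2,4,6}; box has {2,4,5,6} → only 1 remains.
row 1, column 2 = 1: row 1 has {2,3,4,5,6}; col 2 has {3,6}; box has {3} → only 1 remains.
row 3, column 3 = 6: row 3 has {1}; col 3 has {2,3,4}; box has {2,4,5} → only 6 remains.
row 3, column 4 = 3: row 3 has {1,6}; col 4 has {1,2,4,5}; box has {2,4,5,6} → only 3 remains.
row 3, column 6 = 5: row 3 has {1,3,6}; col 6 has {1,2,4,6}; box has {1,2,6} → only 5 remains.
row 4, column 2 = 4: row 4 has {1,2}; col 2 has {1,3,6}; box has {1,2,3,5,6} → only 4 remains.
row 4, column 3 = 5: row 4 has {1,2,4}; col 3 has {2,3,4,6}; box has {1,2,3,4} → only 5 remains.
row 4, column 4 = 6: row 4 has {1,2,4,5}; col 4 has {1,2,3,4,5}; box has {1,2,3,4,5} → only 6 remains.
row 4, column 5 = 3: row 4 has {1,2,4,5,6}; col 5 has {1,2,5,6}; box has {1,2,4,5,6} → only 3 remains.
row 2, column 2 = 5: row 2 has {2}; col 2 has {1,3,4,6}; box has {1,3} → only 5 remains.
row 2, column 3 = 1: row 2 has {2,5}; col 3 has {2,3,4,5,6}; box has {2,3,4,5,6} → only 1 remains.

1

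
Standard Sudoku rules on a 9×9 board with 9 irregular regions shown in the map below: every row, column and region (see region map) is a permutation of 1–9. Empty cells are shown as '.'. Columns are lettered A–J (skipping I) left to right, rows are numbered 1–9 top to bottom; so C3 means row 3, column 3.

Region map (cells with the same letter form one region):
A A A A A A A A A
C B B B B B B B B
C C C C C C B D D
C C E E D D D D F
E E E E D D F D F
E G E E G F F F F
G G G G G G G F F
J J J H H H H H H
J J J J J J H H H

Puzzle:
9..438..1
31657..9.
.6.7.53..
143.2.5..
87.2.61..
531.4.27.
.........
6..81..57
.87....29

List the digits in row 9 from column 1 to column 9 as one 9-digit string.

487351629

H1 = 6: row 1 has {1,3,4,8,9}; col 8 has {2,5,7,9}; region has {1,3,4,8,9} → only 6 remains.
A3 = 2: row 3 has {3,5,6,7}; col 1 has {1,3,5,6,8,9}; region has {1,3,4,5,6,7} → only 2 remains.
H4 = 8: row 4 has {1,2,3,4,5}; col 8 has {2,5,6,7,9}; region has {2,5,6} → only 8 remains.
J4 = 6: row 4 has {1,2,3,4,5,8}; col 9 has {1,7,9}; region has {1,2,7} → only 6 remains.
E5 = 9: row 5 has {1,2,6,7,8}; col 5 has {1,2,3,4,7}; region has {2,5,6,8} → only 9 remains.
F6 = 9: row 6 has {1,2,3,4,5,7}; col 6 has {5,6,8}; region has {1,2,6,7} → only 9 remains.
J6 = 8: row 6 has {1,2,3,4,5,7,9}; col 9 has {1,6,7,9}; region has {1,2,6,7,9} → only 8 remains.
A7 = 7: row 7 has {}; col 1 has {1,2,3,5,6,8,9}; region has {3,4} → only 7 remains.
G8 = 4: row 8 has {1,5,6,7,8}; col 7 has {1,2,3,5}; region has {1,2,5,7,8,9} → only 4 remains.
A9 = 4: row 9 has {2,7,8,9}; col 1 has {1,2,3,5,6,7,8,9}; region has {6,7,8} → only 4 remains.
E9 = 5: row 9 has {2,4,7,8,9}; col 5 has {1,2,3,4,7,9}; region has {4,6,7,8} → only 5 remains.
G9 = 6: row 9 has {2,4,5,7,8,9}; col 7 has {1,2,3,4,5}; region has {1,2,4,5,7,8,9} → only 6 remains.
G1 = 7: row 1 has {1,3,4,6,8,9}; col 7 has {1,2,3,4,5,6}; region has {1,3,4,6,8,9} → only 7 remains.
G2 = 8: row 2 has {1,3,5,6,7,9}; col 7 has {1,2,3,4,5,6,7}; region has {1,3,5,6,7,9} → only 8 remains.
E3 = 8: row 3 has {2,3,5,6,7}; col 5 has {1,2,3,4,5,7,9}; region has {1,2,3,4,5,6,7} → only 8 remains.
J3 = 4: row 3 has {2,3,5,6,7,8}; col 9 has {1,6,7,8,9}; region has {2,5,6,8,9} → only 4 remains.
D4 = 9: row 4 has {1,2,3,4,5,6,8}; col 4 has {2,4,5,7,8}; region has {1,2,3,5,7,8} → only 9 remains.
F4 = 7: row 4 has {1,2,3,4,5,6,8,9}; col 6 has {5,6,8,9}; region has {2,4,5,6,8,9} → only 7 remains.
C5 = 4: row 5 has {1,2,6,7,8,9}; col 3 has {1,3,6,7}; region has {1,2,3,5,7,8,9} → only 4 remains.
H5 = 3: row 5 has {1,2,4,6,7,8,9}; col 8 has {2,5,6,7,8,9}; region has {2,4,5,6,7,8,9} → only 3 remains.
J5 = 5: row 5 has {1,2,3,4,6,7,8,9}; col 9 has {1,4,6,7,8,9}; region has {1,2,6,7,8,9} → only 5 remains.
D6 = 6: row 6 has {1,2,3,4,5,7,8,9}; col 4 has {2,4,5,7,8,9}; region has {1,2,3,4,5,7,8,9} → only 6 remains.
D7 = 1: row 7 has {7}; col 4 has {2,4,5,6,7,8,9}; region has {3,4,7} → only 1 remains.
E7 = 6: row 7 has {1,7}; col 5 has {1,2,3,4,5,7,8,9}; region has {1,3,4,7} → only 6 remains.
F7 = 2: row 7 has {1,6,7}; col 6 has {5,6,7,8,9}; region has {1,3,4,6,7} → only 2 remains.
G7 = 9: row 7 has {1,2,6,7}; col 7 has {1,2,3,4,5,6,7,8}; region has {1,2,3,4,6,7} → only 9 remains.
H7 = 4: row 7 has {1,2,6,7,9}; col 8 has {2,3,5,6,7,8,9}; region has {1,2,5,6,7,8,9} → only 4 remains.
J7 = 3: row 7 has {1,2,4,6,7,9}; col 9 has {1,4,5,6,7,8,9}; region has {1,2,4,5,6,7,8,9} → only 3 remains.
F8 = 3: row 8 has {1,4,5,6,7,8}; col 6 has {2,5,6,7,8,9}; region has {1,2,4,5,6,7,8,9} → only 3 remains.
D9 = 3: row 9 has {2,4,5,6,7,8,9}; col 4 has {1,2,4,5,6,7,8,9}; region has {4,5,6,7,8} → only 3 remains.
F9 = 1: row 9 has {2,3,4,5,6,7,8,9}; col 6 has {2,3,5,6,7,8,9}; region has {3,4,5,6,7,8} → only 1 remains.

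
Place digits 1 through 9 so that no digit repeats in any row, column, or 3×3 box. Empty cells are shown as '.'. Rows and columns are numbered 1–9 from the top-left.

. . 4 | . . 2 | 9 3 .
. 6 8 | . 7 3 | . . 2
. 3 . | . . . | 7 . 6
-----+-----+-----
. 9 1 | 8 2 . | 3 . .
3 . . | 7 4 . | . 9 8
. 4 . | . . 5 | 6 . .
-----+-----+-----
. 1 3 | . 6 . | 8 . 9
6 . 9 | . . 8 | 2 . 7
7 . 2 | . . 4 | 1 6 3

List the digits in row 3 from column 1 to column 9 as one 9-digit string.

row 3, column 3 = 5: row 3 has {3,6,7}; col 3 has {1,2,3,4,8,9}; box has {3,4,6,8} → only 5 remains.
row 4, column 1 = 5: row 4 has {1,2,3,8,9}; col 1 has {3,6,7}; box has {1,3,4,9} → only 5 remains.
row 4, column 6 = 6: row 4 has {1,2,3,5,8,9}; col 6 has {2,3,4,5,8}; box has {2,4,5,7,8} → only 6 remains.
row 4, column 9 = 4: row 4 has {1,2,3,5,6,8,9}; col 9 has {2,3,6,7,8,9}; box has {3,6,8,9} → only 4 remains.
row 5, column 2 = 2: row 5 has {3,4,7,8,9}; col 2 has {1,3,4,6,9}; box has {1,3,4,5,9} → only 2 remains.
row 5, column 3 = 6: row 5 has {2,3,4,7,8,9}; col 3 has {1,2,3,4,5,8,9}; box has {1,2,3,4,5,9} → only 6 remains.
row 5, column 6 = 1: row 5 has {2,3,4,6,7,8,9}; col 6 has {2,3,4,5,6,8}; box has {2,4,5,6,7,8} → only 1 remains.
row 5, column 7 = 5: row 5 has {1,2,3,4,6,7,8,9}; col 7 has {1,2,3,6,7,8,9}; box has {3,4,6,8,9} → only 5 remains.
row 6, column 1 = 8: row 6 has {4,5,6}; col 1 has {3,5,6,7}; box has {1,2,3,4,5,6,9} → only 8 remains.
row 6, column 3 = 7: row 6 has {4,5,6,8}; col 3 has {1,2,3,4,5,6,8,9}; box has {1,2,3,4,5,6,8,9} → only 7 remains.
row 6, column 9 = 1: row 6 has {4,5,6,7,8}; col 9 has {2,3,4,6,7,8,9}; box has {3,4,5,6,8,9} → only 1 remains.
row 7, column 1 = 4: row 7 has {1,3,6,8,9}; col 1 has {3,5,6,7,8}; box has {1,2,3,6,7,9} → only 4 remains.
row 7, column 6 = 7: row 7 has {1,3,4,6,8,9}; col 6 has {1,2,3,4,5,6,8}; box has {4,6,8} → only 7 remains.
row 7, column 8 = 5: row 7 has {1,3,4,6,7,8,9}; col 8 has {3,6,9}; box has {1,2,3,6,7,8,9} → only 5 remains.
row 8, column 2 = 5: row 8 has {2,6,7,8,9}; col 2 has {1,2,3,4,6,9}; box has {1,2,3,4,6,7,9} → only 5 remains.
row 8, column 8 = 4: row 8 has {2,5,6,7,8,9}; col 8 has {3,5,6,9}; box has {1,2,3,5,6,7,8,9} → only 4 remains.
row 9, column 2 = 8: row 9 has {1,2,3,4,6,7}; col 2 has {1,2,3,4,5,6,9}; box has {1,2,3,4,5,6,7,9} → only 8 remains.
row 1, column 1 = 1: row 1 has {2,3,4,9}; col 1 has {3,4,5,6,7,8}; box has {3,4,5,6,8} → only 1 remains.
row 1, column 2 = 7: row 1 has {1,2,3,4,9}; col 2 has {1,2,3,4,5,6,8,9}; box has {1,3,4,5,6,8} → only 7 remains.
row 1, column 9 = 5: row 1 has {1,2,3,4,7,9}; col 9 has {1,2,3,4,6,7,8,9}; box has {2,3,6,7,9} → only 5 remains.
row 2, column 1 = 9: row 2 has {2,3,6,7,8}; col 1 has {1,3,4,5,6,7,8}; box has {1,3,4,5,6,7,8} → only 9 remains.
row 2, column 7 = 4: row 2 has {2,3,6,7,8,9}; col 7 has {1,2,3,5,6,7,8,9}; box has {2,3,5,6,7,9} → only 4 remains.
row 2, column 8 = 1: row 2 has {2,3,4,6,7,8,9}; col 8 has {3,4,5,6,9}; box has {2,3,4,5,6,7,9} → only 1 remains.
row 3, column 1 = 2: row 3 has {3,5,6,7}; col 1 has {1,3,4,5,6,7,8,9}; box has {1,3,4,5,6,7,8,9} → only 2 remains.
row 3, column 6 = 9: row 3 has {2,3,5,6,7}; col 6 has {1,2,3,4,5,6,7,8}; box has {2,3,7} → only 9 remains.
row 3, column 8 = 8: row 3 has {2,3,5,6,7,9}; col 8 has {1,3,4,5,6,9}; box has {1,2,3,4,5,6,7,9} → only 8 remains.
row 4, column 8 = 7: row 4 has {1,2,3,4,5,6,8,9}; col 8 has {1,3,4,5,6,8,9}; box has {1,3,4,5,6,8,9} → only 7 remains.
row 6, column 8 = 2: row 6 has {1,4,5,6,7,8}; col 8 has {1,3,4,5,6,7,8,9}; box has {1,3,4,5,6,7,8,9} → only 2 remains.
row 7, column 4 = 2: row 7 has {1,3,4,5,6,7,8,9}; col 4 has {7,8}; box has {4,6,7,8} → only 2 remains.
row 1, column 4 = 6: row 1 has {1,2,3,4,5,7,9}; col 4 has {2,7,8}; box has {2,3,7,9} → only 6 remains.
row 1, column 5 = 8: row 1 has {1,2,3,4,5,6,7,9}; col 5 has {2,4,6,7}; box has {2,3,6,7,9} → only 8 remains.
row 2, column 4 = 5: row 2 has {1,2,3,4,6,7,8,9}; col 4 has {2,6,7,8}; box has {2,3,6,7,8,9} → only 5 remains.
row 3, column 5 = 1: row 3 has {2,3,5,6,7,8,9}; col 5 has {2,4,6,7,8}; box has {2,3,5,6,7,8,9} → only 1 remains.
row 8, column 5 = 3: row 8 has {2,4,5,6,7,8,9}; col 5 has {1,2,4,6,7,8}; box has {2,4,6,7,8} → only 3 remains.
row 9, column 4 = 9: row 9 has {1,2,3,4,6,7,8}; col 4 has {2,5,6,7,8}; box has {2,3,4,6,7,8} → only 9 remains.
row 9, column 5 = 5: row 9 has {1,2,3,4,6,7,8,9}; col 5 has {1,2,3,4,6,7,8}; box has {2,3,4,6,7,8,9} → only 5 remains.
row 3, column 4 = 4: row 3 has {1,2,3,5,6,7,8,9}; col 4 has {2,5,6,7,8,9}; box has {1,2,3,5,6,7,8,9} → only 4 remains.

235419786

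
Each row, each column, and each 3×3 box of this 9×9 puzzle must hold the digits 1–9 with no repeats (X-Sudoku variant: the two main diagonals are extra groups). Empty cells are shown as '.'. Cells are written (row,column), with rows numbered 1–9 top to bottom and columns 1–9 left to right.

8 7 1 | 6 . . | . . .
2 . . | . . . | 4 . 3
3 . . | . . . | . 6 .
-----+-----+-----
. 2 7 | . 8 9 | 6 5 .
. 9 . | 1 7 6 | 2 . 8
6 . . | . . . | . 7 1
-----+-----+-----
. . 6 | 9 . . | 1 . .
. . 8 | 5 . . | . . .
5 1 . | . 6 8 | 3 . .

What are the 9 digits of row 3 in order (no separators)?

(1,9) = 2 (sole candidate).
(3,7) = 8: row 3 has {3,6}; col 7 has {1,2,3,4,6}; box has {2,3,4,6}; anti-diagonal has {2,5,6,7,9} → only 8 remains.
(4,9) = 4 (sole candidate).
(5,1) = 4 (sole candidate).
(5,8) = 3 (sole candidate).
(6,7) = 9 (sole candidate).
(7,1) = 7 (sole candidate).
(7,9) = 5 (sole candidate).
(8,1) = 9 (sole candidate).
(8,7) = 7 (sole candidate).
(8,9) = 6 (sole candidate).
(9,9) = 9 (sole candidate).
(1,7) = 5 (sole candidate).
(1,8) = 9 (sole candidate).
(2,8) = 1 (sole candidate).
(3,9) = 7: row 3 has {3,6,8}; col 9 has {1,2,3,4,5,6,8,9}; box has {1,2,3,4,5,6,8,9} → only 7 remains.
(4,1) = 1 (sole candidate).
(4,4) = 3 (sole candidate).
(5,3) = 5 (sole candidate).
(6,3) = 3 (sole candidate).
(6,4) = 4 (sole candidate).
(8,2) = 3 (sole candidate).
(2,3) = 9 (sole candidate).
(2,5) = 5 (sole candidate).
(2,6) = 7 (sole candidate).
(3,3) = 4: row 3 has {3,6,7,8}; col 3 has {1,3,5,6,7,8,9}; box has {1,2,3,7,8,9}; main diagonal has {1,3,7,8,9} → only 4 remains.
(3,4) = 2: row 3 has {3,4,6,7,8}; col 4 has {1,3,4,5,6,9}; box has {5,6,7} → only 2 remains.
(3,6) = 1: row 3 has {2,3,4,6,7,8}; col 6 has {6,7,8,9}; box has {2,5,6,7} → only 1 remains.
(6,2) = 8 (sole candidate).
(6,5) = 2 (sole candidate).
(6,6) = 5 (sole candidate).
(7,2) = 4 (sole candidate).
(7,5) = 3 (sole candidate).
(7,6) = 2 (sole candidate).
(7,8) = 8 (sole candidate).
(8,6) = 4 (sole candidate).
(8,8) = 2 (sole candidate).
(9,3) = 2 (sole candidate).
(9,4) = 7 (sole candidate).
(9,8) = 4 (sole candidate).
(1,5) = 4 (sole candidate).
(1,6) = 3 (sole candidate).
(2,2) = 6 (sole candidate).
(2,4) = 8 (sole candidate).
(3,2) = 5: row 3 has {1,2,3,4,6,7,8}; col 2 has {1,2,3,4,6,7,8,9}; box has {1,2,3,4,6,7,8,9} → only 5 remains.
(3,5) = 9: row 3 has {1,2,3,4,5,6,7,8}; col 5 has {2,3,4,5,6,7,8}; box has {1,2,3,4,5,6,7,8} → only 9 remains.

354291867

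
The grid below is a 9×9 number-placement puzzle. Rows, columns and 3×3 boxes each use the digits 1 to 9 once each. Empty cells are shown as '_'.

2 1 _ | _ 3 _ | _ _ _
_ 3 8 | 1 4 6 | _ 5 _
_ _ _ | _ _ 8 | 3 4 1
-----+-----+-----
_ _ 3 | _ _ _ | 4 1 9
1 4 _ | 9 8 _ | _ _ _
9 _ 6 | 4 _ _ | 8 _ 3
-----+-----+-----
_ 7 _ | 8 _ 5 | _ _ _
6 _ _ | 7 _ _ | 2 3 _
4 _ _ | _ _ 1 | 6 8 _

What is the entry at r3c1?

r1c4 = 5 (sole candidate).
r2c1 = 7 (sole candidate).
r2c7 = 9 (sole candidate).
r2c9 = 2 (sole candidate).
r3c1 = 5: row 3 has {1,3,4,8}; col 1 has {1,2,4,6,7,9}; box has {1,2,3,7,8} → only 5 remains.

5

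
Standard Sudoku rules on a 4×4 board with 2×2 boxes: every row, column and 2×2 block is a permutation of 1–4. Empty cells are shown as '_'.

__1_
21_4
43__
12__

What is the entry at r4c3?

4

r1c1 = 3 (sole candidate).
r1c2 = 4 (sole candidate).
r1c4 = 2 (sole candidate).
r2c3 = 3 (sole candidate).
r3c3 = 2 (sole candidate).
r3c4 = 1 (sole candidate).
r4c3 = 4: row 4 has {1,2}; col 3 has {1,2,3}; box has {1,2} → only 4 remains.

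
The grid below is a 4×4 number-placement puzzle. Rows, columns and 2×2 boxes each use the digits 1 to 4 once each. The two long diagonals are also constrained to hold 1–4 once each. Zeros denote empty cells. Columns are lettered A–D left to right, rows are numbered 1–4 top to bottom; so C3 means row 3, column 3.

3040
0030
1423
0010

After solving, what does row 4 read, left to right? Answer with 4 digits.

2314

B2 = 1: row 2 has {3}; col 2 has {4}; box has {3}; main diagonal has {2,3} → only 1 remains.
D2 = 2: row 2 has {1,3}; col 4 has {3}; box has {3,4} → only 2 remains.
A4 = 2: row 4 has {1}; col 1 has {1,3}; box has {1,4}; anti-diagonal has {3,4} → only 2 remains.
B4 = 3: row 4 has {1,2}; col 2 has {1,4}; box has {1,2,4} → only 3 remains.
D4 = 4: row 4 has {1,2,3}; col 4 has {2,3}; box has {1,2,3}; main diagonal has {1,2,3} → only 4 remains.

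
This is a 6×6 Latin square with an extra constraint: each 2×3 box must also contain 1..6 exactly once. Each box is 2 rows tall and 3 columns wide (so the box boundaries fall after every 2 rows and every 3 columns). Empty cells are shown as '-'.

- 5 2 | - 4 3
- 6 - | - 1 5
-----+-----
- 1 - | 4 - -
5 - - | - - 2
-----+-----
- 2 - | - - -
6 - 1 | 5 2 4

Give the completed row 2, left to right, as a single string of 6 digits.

row 1, column 1 = 1 (sole candidate).
row 1, column 4 = 6 (sole candidate).
row 2, column 4 = 2: row 2 has {1,5,6}; col 4 has {4,5,6}; box has {1,3,4,5,6} → only 2 remains.
row 3, column 6 = 6 (sole candidate).
row 4, column 5 = 3 (sole candidate).
row 5, column 5 = 6 (sole candidate).
row 5, column 6 = 1 (sole candidate).
row 6, column 2 = 3 (sole candidate).
row 3, column 3 = 3 (sole candidate).
row 3, column 5 = 5 (sole candidate).
row 4, column 2 = 4 (sole candidate).
row 4, column 3 = 6 (sole candidate).
row 4, column 4 = 1 (sole candidate).
row 5, column 1 = 4 (sole candidate).
row 5, column 3 = 5 (sole candidate).
row 5, column 4 = 3 (sole candidate).
row 2, column 1 = 3: row 2 has {1,2,5,6}; col 1 has {1,4,5,6}; box has {1,2,5,6} → only 3 remains.
row 2, column 3 = 4: row 2 has {1,2,3,5,6}; col 3 has {1,2,3,5,6}; box has {1,2,3,5,6} → only 4 remains.

364215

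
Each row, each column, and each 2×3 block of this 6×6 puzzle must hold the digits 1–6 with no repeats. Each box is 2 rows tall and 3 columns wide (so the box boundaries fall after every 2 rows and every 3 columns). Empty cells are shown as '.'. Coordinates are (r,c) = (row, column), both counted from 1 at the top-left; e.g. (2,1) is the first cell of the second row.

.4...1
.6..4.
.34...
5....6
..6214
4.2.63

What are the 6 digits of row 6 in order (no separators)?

(4,3) = 1 (sole candidate).
(5,1) = 3 (sole candidate).
(5,2) = 5 (sole candidate).
(6,2) = 1: row 6 has {2,3,4,6}; col 2 has {3,4,5,6}; box has {2,3,4,5,6} → only 1 remains.
(6,4) = 5: row 6 has {1,2,3,4,6}; col 4 has {2}; box has {1,2,3,4,6} → only 5 remains.

412563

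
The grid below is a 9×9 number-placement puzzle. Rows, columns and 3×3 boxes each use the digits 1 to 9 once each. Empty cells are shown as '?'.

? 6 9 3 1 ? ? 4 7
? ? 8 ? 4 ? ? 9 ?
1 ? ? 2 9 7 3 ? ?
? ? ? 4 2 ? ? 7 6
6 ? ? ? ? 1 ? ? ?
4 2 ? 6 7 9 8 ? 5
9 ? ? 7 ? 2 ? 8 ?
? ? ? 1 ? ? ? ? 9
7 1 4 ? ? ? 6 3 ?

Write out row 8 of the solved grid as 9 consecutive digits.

row 2, column 4 = 5: row 2 has {4,8,9}; col 4 has {1,2,3,4,6,7}; box has {1,2,3,4,7,9} → only 5 remains.
row 2, column 6 = 6: row 2 has {4,5,8,9}; col 6 has {1,2,7,9}; box has {1,2,3,4,5,7,9} → only 6 remains.
row 3, column 3 = 5: row 3 has {1,2,3,7,9}; col 3 has {4,8,9}; box has {1,6,8,9} → only 5 remains.
row 3, column 8 = 6: row 3 has {1,2,3,5,7,9}; col 8 has {3,4,7,8,9}; box has {3,4,7,9} → only 6 remains.
row 3, column 9 = 8: row 3 has {1,2,3,5,6,7,9}; col 9 has {5,6,7,9}; box has {3,4,6,7,9} → only 8 remains.
row 5, column 4 = 8: row 5 has {1,6}; col 4 has {1,2,3,4,5,6,7}; box has {1,2,4,6,7,9} → only 8 remains.
row 5, column 8 = 2: row 5 has {1,6,8}; col 8 has {3,4,6,7,8,9}; box has {5,6,7,8} → only 2 remains.
row 6, column 8 = 1: row 6 has {2,4,5,6,7,8,9}; col 8 has {2,3,4,6,7,8,9}; box has {2,5,6,7,8} → only 1 remains.
row 8, column 8 = 5: row 8 has {1,9}; col 8 has {1,2,3,4,6,7,8,9}; box has {3,6,8,9} → only 5 remains.
row 9, column 4 = 9: row 9 has {1,3,4,6,7}; col 4 has {1,2,3,4,5,6,7,8}; box has {1,2,7} → only 9 remains.
row 9, column 9 = 2: row 9 has {1,3,4,6,7,9}; col 9 has {5,6,7,8,9}; box has {3,5,6,8,9} → only 2 remains.
row 1, column 1 = 2: row 1 has {1,3,4,6,7,9}; col 1 has {1,4,6,7,9}; box has {1,5,6,8,9} → only 2 remains.
row 1, column 6 = 8: row 1 has {1,2,3,4,6,7,9}; col 6 has {1,2,6,7,9}; box has {1,2,3,4,5,6,7,9} → only 8 remains.
row 1, column 7 = 5: row 1 has {1,2,3,4,6,7,8,9}; col 7 has {3,6,8}; box has {3,4,6,7,8,9} → only 5 remains.
row 2, column 1 = 3: row 2 has {4,5,6,8,9}; col 1 has {1,2,4,6,7,9}; box has {1,2,5,6,8,9} → only 3 remains.
row 2, column 2 = 7: row 2 has {3,4,5,6,8,9}; col 2 has {1,2,6}; box has {1,2,3,5,6,8,9} → only 7 remains.
row 2, column 9 = 1: row 2 has {3,4,5,6,7,8,9}; col 9 has {2,5,6,7,8,9}; box has {3,4,5,6,7,8,9} → only 1 remains.
row 3, column 2 = 4: row 3 has {1,2,3,5,6,7,8,9}; col 2 has {1,2,6,7}; box has {1,2,3,5,6,7,8,9} → only 4 remains.
row 4, column 7 = 9: row 4 has {2,4,6,7}; col 7 has {3,5,6,8}; box has {1,2,5,6,7,8} → only 9 remains.
row 5, column 7 = 4: row 5 has {1,2,6,8}; col 7 has {3,5,6,8,9}; box has {1,2,5,6,7,8,9} → only 4 remains.
row 5, column 9 = 3: row 5 has {1,2,4,6,8}; col 9 has {1,2,5,6,7,8,9}; box has {1,2,4,5,6,7,8,9} → only 3 remains.
row 6, column 3 = 3: row 6 has {1,2,4,5,6,7,8,9}; col 3 has {4,5,8,9}; box has {2,4,6} → only 3 remains.
row 7, column 3 = 6: row 7 has {2,7,8,9}; col 3 has {3,4,5,8,9}; box has {1,4,7,9} → only 6 remains.
row 7, column 7 = 1: row 7 has {2,6,7,8,9}; col 7 has {3,4,5,6,8,9}; box has {2,3,5,6,8,9} → only 1 remains.
row 7, column 9 = 4: row 7 has {1,2,6,7,8,9}; col 9 has {1,2,3,5,6,7,8,9}; box has {1,2,3,5,6,8,9} → only 4 remains.
row 8, column 1 = 8: row 8 has {1,5,9}; col 1 has {1,2,3,4,6,7,9}; box has {1,4,6,7,9} → only 8 remains.
row 8, column 2 = 3: row 8 has {1,5,8,9}; col 2 has {1,2,4,6,7}; box has {1,4,6,7,8,9} → only 3 remains.
row 8, column 3 = 2: row 8 has {1,3,5,8,9}; col 3 has {3,4,5,6,8,9}; box has {1,3,4,6,7,8,9} → only 2 remains.
row 8, column 5 = 6: row 8 has {1,2,3,5,8,9}; col 5 has {1,2,4,7,9}; box has {1,2,7,9} → only 6 remains.
row 8, column 6 = 4: row 8 has {1,2,3,5,6,8,9}; col 6 has {1,2,6,7,8,9}; box has {1,2,6,7,9} → only 4 remains.
row 8, column 7 = 7: row 8 has {1,2,3,4,5,6,8,9}; col 7 has {1,3,4,5,6,8,9}; box has {1,2,3,4,5,6,8,9} → only 7 remains.

832164759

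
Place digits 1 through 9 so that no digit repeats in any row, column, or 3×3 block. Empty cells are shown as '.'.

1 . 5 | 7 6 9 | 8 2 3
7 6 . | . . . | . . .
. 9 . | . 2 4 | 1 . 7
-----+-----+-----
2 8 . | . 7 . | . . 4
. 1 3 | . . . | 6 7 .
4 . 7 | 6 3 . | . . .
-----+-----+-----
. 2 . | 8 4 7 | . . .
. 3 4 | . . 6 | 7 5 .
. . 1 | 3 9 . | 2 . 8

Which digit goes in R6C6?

R1C2 = 4 (sole candidate).
R3C3 = 8 (sole candidate).
R3C4 = 5 (sole candidate).
R3C8 = 6 (sole candidate).
R6C2 = 5 (sole candidate).
R6C7 = 9 (sole candidate).
R7C7 = 3 (sole candidate).
R8C5 = 1 (sole candidate).
R8C9 = 9 (sole candidate).
R9C2 = 7 (sole candidate).
R9C6 = 5 (sole candidate).
R9C8 = 4 (sole candidate).
R2C3 = 2 (sole candidate).
R2C4 = 1 (sole candidate).
R2C5 = 8 (sole candidate).
R2C6 = 3 (sole candidate).
R2C8 = 9 (sole candidate).
R2C9 = 5 (sole candidate).
R3C1 = 3 (sole candidate).
R4C4 = 9 (sole candidate).
R4C6 = 1 (sole candidate).
R4C7 = 5 (sole candidate).
R4C8 = 3 (sole candidate).
R5C1 = 9 (sole candidate).
R5C5 = 5 (sole candidate).
R5C9 = 2 (sole candidate).
R6C9 = 1 (sole candidate).
R7C8 = 1 (sole candidate).
R7C9 = 6 (sole candidate).
R8C1 = 8 (sole candidate).
R8C4 = 2 (sole candidate).
R9C1 = 6 (sole candidate).
R2C7 = 4 (sole candidate).
R4C3 = 6 (sole candidate).
R5C4 = 4 (sole candidate).
R5C6 = 8 (sole candidate).
R6C6 = 2: row 6 has {1,3,4,5,6,7,9}; col 6 has {1,3,4,5,6,7,8,9}; box has {1,3,4,5,6,7,8,9} → only 2 remains.

2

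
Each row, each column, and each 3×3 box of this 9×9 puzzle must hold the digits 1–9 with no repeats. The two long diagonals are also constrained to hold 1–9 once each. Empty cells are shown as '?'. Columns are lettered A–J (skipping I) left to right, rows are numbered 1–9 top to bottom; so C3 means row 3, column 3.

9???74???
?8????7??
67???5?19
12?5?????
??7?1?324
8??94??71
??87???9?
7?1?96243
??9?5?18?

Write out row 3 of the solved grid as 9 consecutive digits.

G3 = 4: row 3 has {1,5,6,7,9}; col 7 has {1,2,3,7}; box has {1,7,9}; anti-diagonal has {1,8,9} → only 4 remains.
H4 = 6: row 4 has {1,2,5}; col 8 has {1,2,4,7,8,9}; box has {1,2,3,4,7} → only 6 remains.
J4 = 8: row 4 has {1,2,5,6}; col 9 has {1,3,4,9}; box has {1,2,3,4,6,7} → only 8 remains.
A5 = 5: row 5 has {1,2,3,4,7}; col 1 has {1,6,7,8,9}; box has {1,2,7,8} → only 5 remains.
F5 = 8: row 5 has {1,2,3,4,5,7}; col 6 has {4,5,6}; box has {1,4,5,9} → only 8 remains.
G6 = 5: row 6 has {1,4,7,8,9}; col 7 has {1,2,3,4,7}; box has {1,2,3,4,6,7,8} → only 5 remains.
G7 = 6: row 7 has {7,8,9}; col 7 has {1,2,3,4,5,7}; box has {1,2,3,4,8,9}; main diagonal has {1,4,5,8,9} → only 6 remains.
J7 = 5: row 7 has {6,7,8,9}; col 9 has {1,3,4,8,9}; box has {1,2,3,4,6,8,9} → only 5 remains.
B8 = 5: row 8 has {1,2,3,4,6,7,9}; col 2 has {2,7,8}; box has {1,7,8,9}; anti-diagonal has {1,4,8,9} → only 5 remains.
D8 = 8: row 8 has {1,2,3,4,5,6,7,9}; col 4 has {5,7,9}; box has {5,6,7,9} → only 8 remains.
J9 = 7: row 9 has {1,5,8,9}; col 9 has {1,3,4,5,8,9}; box has {1,2,3,4,5,6,8,9}; main diagonal has {1,4,5,6,8,9} → only 7 remains.
G1 = 8: row 1 has {4,7,9}; col 7 has {1,2,3,4,5,6,7}; box has {1,4,7,9} → only 8 remains.
H2 = 3: row 2 has {7,8}; col 8 has {1,2,4,6,7,8,9}; box has {1,4,7,8,9}; anti-diagonal has {1,4,5,8,9} → only 3 remains.
E4 = 3: row 4 has {1,2,5,6,8}; col 5 has {1,4,5,7,9}; box has {1,4,5,8,9} → only 3 remains.
F4 = 7: row 4 has {1,2,3,5,6,8}; col 6 has {4,5,6,8}; box has {1,3,4,5,8,9}; anti-diagonal has {1,3,4,5,8,9} → only 7 remains.
G4 = 9: row 4 has {1,2,3,5,6,7,8}; col 7 has {1,2,3,4,5,6,7,8}; box has {1,2,3,4,5,6,7,8} → only 9 remains.
D5 = 6: row 5 has {1,2,3,4,5,7,8}; col 4 has {5,7,8,9}; box has {1,3,4,5,7,8,9} → only 6 remains.
F6 = 2: row 6 has {1,4,5,7,8,9}; col 6 has {4,5,6,7,8}; box has {1,3,4,5,6,7,8,9}; main diagonal has {1,4,5,6,7,8,9} → only 2 remains.
E7 = 2: row 7 has {5,6,7,8,9}; col 5 has {1,3,4,5,7,9}; box has {5,6,7,8,9} → only 2 remains.
A9 = 2: row 9 has {1,5,7,8,9}; col 1 has {1,5,6,7,8,9}; box has {1,5,7,8,9}; anti-diagonal has {1,3,4,5,7,8,9} → only 2 remains.
F9 = 3: row 9 has {1,2,5,7,8,9}; col 6 has {2,4,5,6,7,8}; box has {2,5,6,7,8,9} → only 3 remains.
H1 = 5: row 1 has {4,7,8,9}; col 8 has {1,2,3,4,6,7,8,9}; box has {1,3,4,7,8,9} → only 5 remains.
J1 = 6: row 1 has {4,5,7,8,9}; col 9 has {1,3,4,5,7,8,9}; box has {1,3,4,5,7,8,9}; anti-diagonal has {1,2,3,4,5,7,8,9} → only 6 remains.
A2 = 4: row 2 has {3,7,8}; col 1 has {1,2,5,6,7,8,9}; box has {6,7,8,9} → only 4 remains.
E2 = 6: row 2 has {3,4,7,8}; col 5 has {1,2,3,4,5,7,9}; box has {4,5,7} → only 6 remains.
J2 = 2: row 2 has {3,4,6,7,8}; col 9 has {1,3,4,5,6,7,8,9}; box has {1,3,4,5,6,7,8,9} → only 2 remains.
C3 = 3: row 3 has {1,4,5,6,7,9}; col 3 has {1,7,8,9}; box has {4,6,7,8,9}; main diagonal has {1,2,4,5,6,7,8,9} → only 3 remains.
D3 = 2: row 3 has {1,3,4,5,6,7,9}; col 4 has {5,6,7,8,9}; box has {4,5,6,7} → only 2 remains.
E3 = 8: row 3 has {1,2,3,4,5,6,7,9}; col 5 has {1,2,3,4,5,6,7,9}; box has {2,4,5,6,7} → only 8 remains.

673285419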